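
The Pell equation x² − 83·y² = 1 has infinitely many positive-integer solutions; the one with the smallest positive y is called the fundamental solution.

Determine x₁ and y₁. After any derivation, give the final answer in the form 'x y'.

√83 = [9; 9,18, …], period ℓ=2 (even) → k=1
i=0: a=9 ⇒ p=9, q=1
i=1: a=9 ⇒ p=82, q=9
→ (82, 9).  Check: 82²=6724, 83·9²=6723, difference 1.

82 9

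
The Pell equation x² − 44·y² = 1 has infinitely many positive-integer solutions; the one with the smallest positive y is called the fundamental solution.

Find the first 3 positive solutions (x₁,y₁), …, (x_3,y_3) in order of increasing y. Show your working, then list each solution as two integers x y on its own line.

199 30
79201 11940
31521799 4752090

√44 = [6; 1,1,1,2,1,1,1,12, …], period ℓ=8 (even) → k=7
step 0: (6, 1)  from 6·(1,0) + (0,1)
…
step 2: (13, 2)  from 1·(7,1) + (6,1)
step 3: (20, 3)  from 1·(13,2) + (7,1)
…
step 6: (126, 19)  from 1·(73,11) + (53,8)
step 7: (199, 30)  from 1·(126,19) + (73,11)
→ (199, 30).  Check: 199²=39601, 44·30²=39600, difference 1.
n=2: (199,30)∘(199,30) = (199·199+44·30·30, 199·30+30·199) = (79201,11940)
n=3: (79201,11940)∘(199,30) = (199·79201+44·30·11940, 199·11940+30·79201) = (31521799,4752090)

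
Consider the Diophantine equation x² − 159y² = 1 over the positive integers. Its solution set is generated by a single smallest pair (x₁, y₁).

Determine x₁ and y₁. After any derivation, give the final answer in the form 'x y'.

√159 = [12; 1,1,1,1,3,1,1,1,1,24, …], period ℓ=10 (even) → k=9
a_0=12:  p_0=12·1+0=12,  q_0=12·0+1=1
a_1=1:  p_1=1·12+1=13,  q_1=1·1+0=1
a_2=1:  p_2=1·13+12=25,  q_2=1·1+1=2
a_3=1:  p_3=1·25+13=38,  q_3=1·2+1=3
a_4=1:  p_4=1·38+25=63,  q_4=1·3+2=5
a_5=3:  p_5=3·63+38=227,  q_5=3·5+3=18
…
a_8=1:  p_8=1·517+290=807,  q_8=1·41+23=64
a_9=1:  p_9=1·807+517=1324,  q_9=1·64+41=105
→ (1324, 105).  Check: 1324²=1752976, 159·105²=1752975, difference 1.

1324 105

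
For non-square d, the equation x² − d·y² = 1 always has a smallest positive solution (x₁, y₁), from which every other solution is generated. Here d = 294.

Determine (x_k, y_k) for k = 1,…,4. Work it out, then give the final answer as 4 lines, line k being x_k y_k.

√294 = [17; 6,1,4,1,6,34, …], period ℓ=6 (even) → k=5
a_0=17:  p_0=17·1+0=17,  q_0=17·0+1=1
a_1=6:  p_1=6·17+1=103,  q_1=6·1+0=6
…
a_4=1:  p_4=1·583+120=703,  q_4=1·34+7=41
a_5=6:  p_5=6·703+583=4801,  q_5=6·41+34=280
(x₁, y₁) = (4801, 280);  4801² − 294·280² = 1 ✓
(4801+280√294)^2 = 46099201 + 2688560√294
(4801+280√294)^3 = 442644523201 + 25815552840√294
(4801+280√294)^4 = 4250272665676801 + 247880935681120√294

4801 280
46099201 2688560
442644523201 25815552840
4250272665676801 247880935681120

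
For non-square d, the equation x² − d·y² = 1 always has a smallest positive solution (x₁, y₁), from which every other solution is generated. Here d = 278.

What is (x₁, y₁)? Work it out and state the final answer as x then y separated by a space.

2501 150

√278 = [16; 1,2,16,2,1,32, …], period ℓ=6 (even) → k=5
k=0  a_k=16  p_k/q_k = 16/1
…
k=3  a_k=16  p_k/q_k = 817/49
k=4  a_k=2  p_k/q_k = 1684/101
k=5  a_k=1  p_k/q_k = 2501/150
fundamental: x₁=2501, y₁=150  (since 6255001 − 278·22500 = 1)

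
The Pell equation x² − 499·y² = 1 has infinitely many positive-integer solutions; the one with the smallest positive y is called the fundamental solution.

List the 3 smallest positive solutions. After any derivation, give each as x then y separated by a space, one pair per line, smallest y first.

√499 → a₀=22, period (2,1,21,1,2,44); ℓ=6 even so k=5
i=0: a=22 ⇒ p=22, q=1
i=1: a=2 ⇒ p=45, q=2
i=2: a=1 ⇒ p=67, q=3
…
i=4: a=1 ⇒ p=1519, q=68
i=5: a=2 ⇒ p=4490, q=201
→ (4490, 201).  Check: 4490²=20160100, 499·201²=20160099, difference 1.
k=2:  x_2 = 4490·4490+499·201·201 = 40320199,  y_2 = 4490·201+201·4490 = 1804980
k=3:  x_3 = 4490·40320199+499·201·1804980 = 362075382530,  y_3 = 4490·1804980+201·40320199 = 16208720199

4490 201
40320199 1804980
362075382530 16208720199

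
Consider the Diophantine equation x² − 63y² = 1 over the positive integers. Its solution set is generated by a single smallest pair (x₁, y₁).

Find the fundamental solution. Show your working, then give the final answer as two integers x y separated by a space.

[7; 1,14] for √63; ℓ=2 ⇒ convergent index 1
k=0  a_k=7  p_k/q_k = 7/1
k=1  a_k=1  p_k/q_k = 8/1
fundamental: x₁=8, y₁=1  (since 64 − 63·1 = 1)

8 1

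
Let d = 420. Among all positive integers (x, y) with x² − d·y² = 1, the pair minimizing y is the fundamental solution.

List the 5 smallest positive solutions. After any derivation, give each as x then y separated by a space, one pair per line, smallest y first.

41 2
3361 164
275561 13446
22592641 1102408
1852321001 90384010

[20; 2,40] for √420; ℓ=2 ⇒ convergent index 1
i=0: a=20 ⇒ p=20, q=1
i=1: a=2 ⇒ p=41, q=2
→ (41, 2).  Check: 41²=1681, 420·2²=1680, difference 1.
(41+2√420)^2 = 3361 + 164√420
(41+2√420)^3 = 275561 + 13446√420
(41+2√420)^4 = 22592641 + 1102408√420
(41+2√420)^5 = 1852321001 + 90384010√420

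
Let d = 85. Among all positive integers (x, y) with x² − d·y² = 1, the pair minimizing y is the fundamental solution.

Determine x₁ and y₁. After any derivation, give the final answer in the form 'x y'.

285769 30996

√85 → a₀=9, period (4,1,1,4,18); ℓ=5 odd so k=9
step 0: (9, 1)  from 9·(1,0) + (0,1)
…
step 2: (46, 5)  from 1·(37,4) + (9,1)
step 3: (83, 9)  from 1·(46,5) + (37,4)
step 4: (378, 41)  from 4·(83,9) + (46,5)
…
step 6: (27926, 3029)  from 4·(6887,747) + (378,41)
step 7: (34813, 3776)  from 1·(27926,3029) + (6887,747)
step 8: (62739, 6805)  from 1·(34813,3776) + (27926,3029)
step 9: (285769, 30996)  from 4·(62739,6805) + (34813,3776)
(x₁, y₁) = (285769, 30996);  285769² − 85·30996² = 1 ✓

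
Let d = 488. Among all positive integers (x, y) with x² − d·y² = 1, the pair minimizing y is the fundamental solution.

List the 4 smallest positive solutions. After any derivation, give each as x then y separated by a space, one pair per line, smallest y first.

√488 → a₀=22, period (11,44); ℓ=2 even so k=1
step 0: (22, 1)  from 22·(1,0) + (0,1)
step 1: (243, 11)  from 11·(22,1) + (1,0)
(x₁, y₁) = (243, 11);  243² − 488·11² = 1 ✓
(243+11√488)^2 = 118097 + 5346√488
(243+11√488)^3 = 57394899 + 2598145√488
(243+11√488)^4 = 27893802817 + 1262693124√488

243 11
118097 5346
57394899 2598145
27893802817 1262693124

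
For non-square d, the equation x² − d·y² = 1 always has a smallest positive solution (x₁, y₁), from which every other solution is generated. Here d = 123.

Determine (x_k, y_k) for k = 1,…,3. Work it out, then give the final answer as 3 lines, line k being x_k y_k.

122 11
29767 2684
7263026 654885

d=123: √d = [11; 11,22] (ℓ=2, even), read p_1/q_1
i=0: a=11 ⇒ p=11, q=1
i=1: a=11 ⇒ p=122, q=11
(x₁, y₁) = (122, 11);  122² − 123·11² = 1 ✓
n=2: (122,11)∘(122,11) = (122·122+123·11·11, 122·11+11·122) = (29767,2684)
n=3: (29767,2684)∘(122,11) = (122·29767+123·11·2684, 122·2684+11·29767) = (7263026,654885)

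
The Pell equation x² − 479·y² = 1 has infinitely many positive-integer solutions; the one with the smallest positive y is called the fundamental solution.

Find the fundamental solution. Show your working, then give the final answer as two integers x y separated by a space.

[21; 1,7,1,3,2,21,2,3,1,7,1,42] for √479; ℓ=12 ⇒ convergent index 11
k=0  a_k=21  p_k/q_k = 21/1
…
k=2  a_k=7  p_k/q_k = 175/8
…
k=7  a_k=2  p_k/q_k = 75879/3467
…
k=10  a_k=7  p_k/q_k = 2648849/121029
k=11  a_k=1  p_k/q_k = 2989440/136591
(x₁, y₁) = (2989440, 136591);  2989440² − 479·136591² = 1 ✓

2989440 136591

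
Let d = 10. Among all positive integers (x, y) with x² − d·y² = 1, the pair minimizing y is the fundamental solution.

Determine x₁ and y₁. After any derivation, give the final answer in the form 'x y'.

d=10: √d = [3; 6] (ℓ=1, odd), read p_1/q_1
a_0=3:  p_0=3·1+0=3,  q_0=3·0+1=1
a_1=6:  p_1=6·3+1=19,  q_1=6·1+0=6
→ (19, 6).  Check: 19²=361, 10·6²=360, difference 1.

19 6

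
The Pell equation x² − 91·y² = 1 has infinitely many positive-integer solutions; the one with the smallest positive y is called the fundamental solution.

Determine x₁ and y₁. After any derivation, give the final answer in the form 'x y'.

1574 165

d=91: √d = [9; 1,1,5,1,5,1,1,18] (ℓ=8, even), read p_7/q_7
step 0: (9, 1)  from 9·(1,0) + (0,1)
…
step 4: (124, 13)  from 1·(105,11) + (19,2)
…
step 6: (849, 89)  from 1·(725,76) + (124,13)
step 7: (1574, 165)  from 1·(849,89) + (725,76)
(x₁, y₁) = (1574, 165);  1574² − 91·165² = 1 ✓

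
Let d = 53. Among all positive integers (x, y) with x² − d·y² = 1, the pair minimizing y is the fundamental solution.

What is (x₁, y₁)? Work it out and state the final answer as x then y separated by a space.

√53 = [7; 3,1,1,3,14, …], period ℓ=5 (odd) → k=9
i=0: a=7 ⇒ p=7, q=1
i=1: a=3 ⇒ p=22, q=3
i=2: a=1 ⇒ p=29, q=4
i=3: a=1 ⇒ p=51, q=7
i=4: a=3 ⇒ p=182, q=25
…
i=8: a=1 ⇒ p=18557, q=2549
i=9: a=3 ⇒ p=66249, q=9100
fundamental: x₁=66249, y₁=9100  (since 4388930001 − 53·82810000 = 1)

66249 9100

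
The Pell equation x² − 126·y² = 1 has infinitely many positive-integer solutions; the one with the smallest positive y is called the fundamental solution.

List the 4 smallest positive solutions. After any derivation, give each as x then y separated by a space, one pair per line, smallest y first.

[11; 4,2,4,22] for √126; ℓ=4 ⇒ convergent index 3
step 0: (11, 1)  from 11·(1,0) + (0,1)
step 1: (45, 4)  from 4·(11,1) + (1,0)
step 2: (101, 9)  from 2·(45,4) + (11,1)
step 3: (449, 40)  from 4·(101,9) + (45,4)
→ (449, 40).  Check: 449²=201601, 126·40²=201600, difference 1.
(449+40√126)^2 = 403201 + 35920√126
(449+40√126)^3 = 362074049 + 32256120√126
(449+40√126)^4 = 325142092801 + 28965959840√126

449 40
403201 35920
362074049 32256120
325142092801 28965959840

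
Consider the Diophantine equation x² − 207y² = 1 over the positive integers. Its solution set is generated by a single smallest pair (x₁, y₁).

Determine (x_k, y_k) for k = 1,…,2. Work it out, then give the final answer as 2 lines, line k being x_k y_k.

1151 80
2649601 184160

d=207: √d = [14; 2,1,1,2,1,1,2,28] (ℓ=8, even), read p_7/q_7
i=0: a=14 ⇒ p=14, q=1
i=1: a=2 ⇒ p=29, q=2
i=2: a=1 ⇒ p=43, q=3
i=3: a=1 ⇒ p=72, q=5
i=4: a=2 ⇒ p=187, q=13
…
i=6: a=1 ⇒ p=446, q=31
i=7: a=2 ⇒ p=1151, q=80
(x₁, y₁) = (1151, 80);  1151² − 207·80² = 1 ✓
(1151+80√207)^2 = 2649601 + 184160√207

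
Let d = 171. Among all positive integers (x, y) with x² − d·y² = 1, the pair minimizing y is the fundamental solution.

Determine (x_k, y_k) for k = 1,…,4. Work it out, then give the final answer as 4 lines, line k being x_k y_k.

d=171: √d = [13; 13,26] (ℓ=2, even), read p_1/q_1
i=0: a=13 ⇒ p=13, q=1
i=1: a=13 ⇒ p=170, q=13
→ (170, 13).  Check: 170²=28900, 171·13²=28899, difference 1.
(x_2, y_2) = (170·170 + 171·13·13, 170·13 + 13·170) = (57799, 4420)
(x_3, y_3) = (170·57799 + 171·13·4420, 170·4420 + 13·57799) = (19651490, 1502787)
(x_4, y_4) = (170·19651490 + 171·13·1502787, 170·1502787 + 13·19651490) = (6681448801, 510943160)

170 13
57799 4420
19651490 1502787
6681448801 510943160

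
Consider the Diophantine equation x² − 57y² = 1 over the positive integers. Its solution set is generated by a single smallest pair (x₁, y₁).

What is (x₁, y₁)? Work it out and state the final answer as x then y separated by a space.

151 20

d=57: √d = [7; 1,1,4,1,1,14] (ℓ=6, even), read p_5/q_5
i=0: a=7 ⇒ p=7, q=1
…
i=4: a=1 ⇒ p=83, q=11
i=5: a=1 ⇒ p=151, q=20
fundamental: x₁=151, y₁=20  (since 22801 − 57·400 = 1)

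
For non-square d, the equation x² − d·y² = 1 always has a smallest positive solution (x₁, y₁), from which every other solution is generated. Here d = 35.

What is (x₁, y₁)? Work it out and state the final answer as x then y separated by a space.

√35 = [5; 1,10, …], period ℓ=2 (even) → k=1
step 0: (5, 1)  from 5·(1,0) + (0,1)
step 1: (6, 1)  from 1·(5,1) + (1,0)
(x₁, y₁) = (6, 1);  6² − 35·1² = 1 ✓

6 1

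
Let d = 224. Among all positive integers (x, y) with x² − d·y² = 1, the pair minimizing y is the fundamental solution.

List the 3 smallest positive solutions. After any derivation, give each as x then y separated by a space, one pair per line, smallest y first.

[14; 1,28] for √224; ℓ=2 ⇒ convergent index 1
a_0=14:  p_0=14·1+0=14,  q_0=14·0+1=1
a_1=1:  p_1=1·14+1=15,  q_1=1·1+0=1
→ (15, 1).  Check: 15²=225, 224·1²=224, difference 1.
k=2:  x_2 = 15·15+224·1·1 = 449,  y_2 = 15·1+1·15 = 30
k=3:  x_3 = 15·449+224·1·30 = 13455,  y_3 = 15·30+1·449 = 899

15 1
449 30
13455 899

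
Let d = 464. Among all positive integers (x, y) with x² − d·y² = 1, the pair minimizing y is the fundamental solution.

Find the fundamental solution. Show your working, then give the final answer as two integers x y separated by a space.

9801 455

√464 = [21; 1,1,5,1,1,1,5,1,1,42, …], period ℓ=10 (even) → k=9
step 0: (21, 1)  from 21·(1,0) + (0,1)
…
step 2: (43, 2)  from 1·(22,1) + (21,1)
…
step 5: (517, 24)  from 1·(280,13) + (237,11)
…
step 7: (4502, 209)  from 5·(797,37) + (517,24)
step 8: (5299, 246)  from 1·(4502,209) + (797,37)
step 9: (9801, 455)  from 1·(5299,246) + (4502,209)
→ (9801, 455).  Check: 9801²=96059601, 464·455²=96059600, difference 1.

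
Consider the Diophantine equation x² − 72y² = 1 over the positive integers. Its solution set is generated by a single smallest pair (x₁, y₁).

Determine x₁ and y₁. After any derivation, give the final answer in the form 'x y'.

d=72: √d = [8; 2,16] (ℓ=2, even), read p_1/q_1
step 0: (8, 1)  from 8·(1,0) + (0,1)
step 1: (17, 2)  from 2·(8,1) + (1,0)
→ (17, 2).  Check: 17²=289, 72·2²=288, difference 1.

17 2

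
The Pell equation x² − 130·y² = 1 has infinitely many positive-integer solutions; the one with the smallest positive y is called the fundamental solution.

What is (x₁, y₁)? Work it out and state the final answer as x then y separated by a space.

6499 570

[11; 2,2,22] for √130; ℓ=3 ⇒ convergent index 5
k=0  a_k=11  p_k/q_k = 11/1
k=1  a_k=2  p_k/q_k = 23/2
…
k=3  a_k=22  p_k/q_k = 1277/112
k=4  a_k=2  p_k/q_k = 2611/229
k=5  a_k=2  p_k/q_k = 6499/570
(x₁, y₁) = (6499, 570);  6499² − 130·570² = 1 ✓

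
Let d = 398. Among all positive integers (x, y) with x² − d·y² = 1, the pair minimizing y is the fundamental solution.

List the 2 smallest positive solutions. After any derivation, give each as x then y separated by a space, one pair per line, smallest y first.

399 20
318401 15960

√398 → a₀=19, period (1,18,1,38); ℓ=4 even so k=3
a_0=19:  p_0=19·1+0=19,  q_0=19·0+1=1
…
a_2=18:  p_2=18·20+19=379,  q_2=18·1+1=19
a_3=1:  p_3=1·379+20=399,  q_3=1·19+1=20
(x₁, y₁) = (399, 20);  399² − 398·20² = 1 ✓
(399+20√398)^2 = 318401 + 15960√398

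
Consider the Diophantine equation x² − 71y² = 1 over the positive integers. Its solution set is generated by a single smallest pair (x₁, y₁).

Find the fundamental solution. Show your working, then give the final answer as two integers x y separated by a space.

3480 413

√71 = [8; 2,2,1,7,1,2,2,16, …], period ℓ=8 (even) → k=7
i=0: a=8 ⇒ p=8, q=1
i=1: a=2 ⇒ p=17, q=2
i=2: a=2 ⇒ p=42, q=5
…
i=4: a=7 ⇒ p=455, q=54
i=5: a=1 ⇒ p=514, q=61
i=6: a=2 ⇒ p=1483, q=176
i=7: a=2 ⇒ p=3480, q=413
(x₁, y₁) = (3480, 413);  3480² − 71·413² = 1 ✓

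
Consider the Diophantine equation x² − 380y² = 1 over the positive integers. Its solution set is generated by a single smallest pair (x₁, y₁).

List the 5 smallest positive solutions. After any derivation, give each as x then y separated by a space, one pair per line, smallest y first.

√380 = [19; 2,38, …], period ℓ=2 (even) → k=1
i=0: a=19 ⇒ p=19, q=1
i=1: a=2 ⇒ p=39, q=2
(x₁, y₁) = (39, 2);  39² − 380·2² = 1 ✓
n=2: (39,2)∘(39,2) = (39·39+380·2·2, 39·2+2·39) = (3041,156)
n=3: (3041,156)∘(39,2) = (39·3041+380·2·156, 39·156+2·3041) = (237159,12166)
n=4: (237159,12166)∘(39,2) = (39·237159+380·2·12166, 39·12166+2·237159) = (18495361,948792)
n=5: (18495361,948792)∘(39,2) = (39·18495361+380·2·948792, 39·948792+2·18495361) = (1442400999,73993610)

39 2
3041 156
237159 12166
18495361 948792
1442400999 73993610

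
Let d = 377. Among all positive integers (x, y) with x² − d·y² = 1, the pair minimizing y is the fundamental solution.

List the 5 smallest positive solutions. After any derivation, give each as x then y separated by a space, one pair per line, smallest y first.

√377 = [19; 2,2,2,38, …], period ℓ=4 (even) → k=3
i=0: a=19 ⇒ p=19, q=1
i=1: a=2 ⇒ p=39, q=2
i=2: a=2 ⇒ p=97, q=5
i=3: a=2 ⇒ p=233, q=12
→ (233, 12).  Check: 233²=54289, 377·12²=54288, difference 1.
n=2: (233,12)∘(233,12) = (233·233+377·12·12, 233·12+12·233) = (108577,5592)
n=3: (108577,5592)∘(233,12) = (233·108577+377·12·5592, 233·5592+12·108577) = (50596649,2605860)
n=4: (50596649,2605860)∘(233,12) = (233·50596649+377·12·2605860, 233·2605860+12·50596649) = (23577929857,1214325168)
n=5: (23577929857,1214325168)∘(233,12) = (233·23577929857+377·12·1214325168, 233·1214325168+12·23577929857) = (10987264716713,565872922428)

233 12
108577 5592
50596649 2605860
23577929857 1214325168
10987264716713 565872922428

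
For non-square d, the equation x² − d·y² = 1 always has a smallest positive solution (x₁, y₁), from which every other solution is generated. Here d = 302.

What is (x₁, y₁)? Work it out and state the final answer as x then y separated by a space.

√302 = [17; 2,1,1,1,4,…,1,2,34, …], period ℓ=16 (even) → k=15
step 0: (17, 1)  from 17·(1,0) + (0,1)
step 1: (35, 2)  from 2·(17,1) + (1,0)
step 2: (52, 3)  from 1·(35,2) + (17,1)
step 3: (87, 5)  from 1·(52,3) + (35,2)
…
step 5: (643, 37)  from 4·(139,8) + (87,5)
step 6: (1425, 82)  from 2·(643,37) + (139,8)
step 7: (2068, 119)  from 1·(1425,82) + (643,37)
step 8: (34513, 1986)  from 16·(2068,119) + (1425,82)
step 9: (36581, 2105)  from 1·(34513,1986) + (2068,119)
step 10: (107675, 6196)  from 2·(36581,2105) + (34513,1986)
step 11: (467281, 26889)  from 4·(107675,6196) + (36581,2105)
step 12: (574956, 33085)  from 1·(467281,26889) + (107675,6196)
step 13: (1042237, 59974)  from 1·(574956,33085) + (467281,26889)
step 14: (1617193, 93059)  from 1·(1042237,59974) + (574956,33085)
step 15: (4276623, 246092)  from 2·(1617193,93059) + (1042237,59974)
fundamental: x₁=4276623, y₁=246092  (since 18289504284129 − 302·60561272464 = 1)

4276623 246092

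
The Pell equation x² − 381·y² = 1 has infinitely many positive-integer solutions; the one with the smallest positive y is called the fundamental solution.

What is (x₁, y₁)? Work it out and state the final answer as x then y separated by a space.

[19; 1,1,12,1,1,38] for √381; ℓ=6 ⇒ convergent index 5
i=0: a=19 ⇒ p=19, q=1
…
i=2: a=1 ⇒ p=39, q=2
…
i=4: a=1 ⇒ p=527, q=27
i=5: a=1 ⇒ p=1015, q=52
fundamental: x₁=1015, y₁=52  (since 1030225 − 381·2704 = 1)

1015 52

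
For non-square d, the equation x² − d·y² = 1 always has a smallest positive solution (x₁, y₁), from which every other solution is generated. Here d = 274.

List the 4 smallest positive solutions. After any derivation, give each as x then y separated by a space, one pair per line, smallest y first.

3959299 239190
31352097142801 1894049455620
248264653730785753699 14998216231173381570
1965907990503261255572251201 118764845051735182903983240

d=274: √d = [16; 1,1,4,4,1,1,32] (ℓ=7, odd), read p_13/q_13
i=0: a=16 ⇒ p=16, q=1
…
i=2: a=1 ⇒ p=33, q=2
i=3: a=4 ⇒ p=149, q=9
…
i=6: a=1 ⇒ p=1407, q=85
i=7: a=32 ⇒ p=45802, q=2767
…
i=9: a=1 ⇒ p=93011, q=5619
i=10: a=4 ⇒ p=419253, q=25328
…
i=12: a=1 ⇒ p=2189276, q=132259
i=13: a=1 ⇒ p=3959299, q=239190
→ (3959299, 239190).  Check: 3959299²=15676048571401, 274·239190²=15676048571400, difference 1.
k=2:  x_2 = 3959299·3959299+274·239190·239190 = 31352097142801,  y_2 = 3959299·239190+239190·3959299 = 1894049455620
k=3:  x_3 = 3959299·31352097142801+274·239190·1894049455620 = 248264653730785753699,  y_3 = 3959299·1894049455620+239190·31352097142801 = 14998216231173381570
k=4:  x_4 = 3959299·248264653730785753699+274·239190·14998216231173381570 = 1965907990503261255572251201,  y_4 = 3959299·14998216231173381570+239190·248264653730785753699 = 118764845051735182903983240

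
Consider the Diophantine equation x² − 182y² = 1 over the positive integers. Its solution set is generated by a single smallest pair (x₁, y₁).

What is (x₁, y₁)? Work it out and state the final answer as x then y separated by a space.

d=182: √d = [13; 2,26] (ℓ=2, even), read p_1/q_1
step 0: (13, 1)  from 13·(1,0) + (0,1)
step 1: (27, 2)  from 2·(13,1) + (1,0)
(x₁, y₁) = (27, 2);  27² − 182·2² = 1 ✓

27 2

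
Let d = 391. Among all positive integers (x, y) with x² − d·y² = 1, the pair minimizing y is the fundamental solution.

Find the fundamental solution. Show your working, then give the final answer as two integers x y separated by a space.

√391 = [19; 1,3,2,2,1,…,3,1,38, …], period ℓ=16 (even) → k=15
k=0  a_k=19  p_k/q_k = 19/1
…
k=2  a_k=3  p_k/q_k = 79/4
…
k=10  a_k=1  p_k/q_k = 160266/8105
k=11  a_k=1  p_k/q_k = 268013/13554
…
k=14  a_k=3  p_k/q_k = 5678083/287153
k=15  a_k=1  p_k/q_k = 7338680/371133
fundamental: x₁=7338680, y₁=371133  (since 53856224142400 − 391·137739703689 = 1)

7338680 371133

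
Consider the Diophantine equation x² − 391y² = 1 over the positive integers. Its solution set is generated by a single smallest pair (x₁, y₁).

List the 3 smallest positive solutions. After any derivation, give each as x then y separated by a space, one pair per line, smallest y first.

7338680 371133
107712448284799 5447252648880
1580934379957370111960 79951288138564985667

[19; 1,3,2,2,1,…,3,1,38] for √391; ℓ=16 ⇒ convergent index 15
step 0: (19, 1)  from 19·(1,0) + (0,1)
step 1: (20, 1)  from 1·(19,1) + (1,0)
step 2: (79, 4)  from 3·(20,1) + (19,1)
…
step 4: (435, 22)  from 2·(178,9) + (79,4)
step 5: (613, 31)  from 1·(435,22) + (178,9)
step 6: (1048, 53)  from 1·(613,31) + (435,22)
step 7: (2709, 137)  from 2·(1048,53) + (613,31)
step 8: (52519, 2656)  from 19·(2709,137) + (1048,53)
…
step 11: (268013, 13554)  from 1·(160266,8105) + (107747,5449)
step 12: (696292, 35213)  from 2·(268013,13554) + (160266,8105)
step 13: (1660597, 83980)  from 2·(696292,35213) + (268013,13554)
step 14: (5678083, 287153)  from 3·(1660597,83980) + (696292,35213)
step 15: (7338680, 371133)  from 1·(5678083,287153) + (1660597,83980)
fundamental: x₁=7338680, y₁=371133  (since 53856224142400 − 391·137739703689 = 1)
(x_2, y_2) = (7338680·7338680 + 391·371133·371133, 7338680·371133 + 371133·7338680) = (107712448284799, 5447252648880)
(x_3, y_3) = (7338680·107712448284799 + 391·371133·5447252648880, 7338680·5447252648880 + 371133·107712448284799) = (1580934379957370111960, 79951288138564985667)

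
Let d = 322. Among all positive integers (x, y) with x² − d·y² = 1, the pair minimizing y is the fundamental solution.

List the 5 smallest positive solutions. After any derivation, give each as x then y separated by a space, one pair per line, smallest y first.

√322 → a₀=17, period (1,16,1,34); ℓ=4 even so k=3
i=0: a=17 ⇒ p=17, q=1
…
i=2: a=16 ⇒ p=305, q=17
i=3: a=1 ⇒ p=323, q=18
→ (323, 18).  Check: 323²=104329, 322·18²=104328, difference 1.
k=2:  x_2 = 323·323+322·18·18 = 208657,  y_2 = 323·18+18·323 = 11628
k=3:  x_3 = 323·208657+322·18·11628 = 134792099,  y_3 = 323·11628+18·208657 = 7511670
k=4:  x_4 = 323·134792099+322·18·7511670 = 87075487297,  y_4 = 323·7511670+18·134792099 = 4852527192
k=5:  x_5 = 323·87075487297+322·18·4852527192 = 56250630001763,  y_5 = 323·4852527192+18·87075487297 = 3134725054362

323 18
208657 11628
134792099 7511670
87075487297 4852527192
56250630001763 3134725054362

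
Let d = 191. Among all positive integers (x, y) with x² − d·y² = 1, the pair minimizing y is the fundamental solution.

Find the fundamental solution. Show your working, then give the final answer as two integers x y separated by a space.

[13; 1,4,1,1,3,…,4,1,26] for √191; ℓ=16 ⇒ convergent index 15
a_0=13:  p_0=13·1+0=13,  q_0=13·0+1=1
…
a_3=1:  p_3=1·69+14=83,  q_3=1·5+1=6
…
a_8=13:  p_8=13·2999+1230=40217,  q_8=13·217+89=2910
…
a_13=1:  p_13=1·911765+704682=1616447,  q_13=1·65973+50989=116962
a_14=4:  p_14=4·1616447+911765=7377553,  q_14=4·116962+65973=533821
a_15=1:  p_15=1·7377553+1616447=8994000,  q_15=1·533821+116962=650783
fundamental: x₁=8994000, y₁=650783  (since 80892036000000 − 191·423518513089 = 1)

8994000 650783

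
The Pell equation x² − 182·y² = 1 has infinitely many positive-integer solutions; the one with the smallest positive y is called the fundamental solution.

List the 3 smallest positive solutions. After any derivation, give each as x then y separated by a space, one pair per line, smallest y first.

√182 → a₀=13, period (2,26); ℓ=2 even so k=1
i=0: a=13 ⇒ p=13, q=1
i=1: a=2 ⇒ p=27, q=2
→ (27, 2).  Check: 27²=729, 182·2²=728, difference 1.
n=2: (27,2)∘(27,2) = (27·27+182·2·2, 27·2+2·27) = (1457,108)
n=3: (1457,108)∘(27,2) = (27·1457+182·2·108, 27·108+2·1457) = (78651,5830)

27 2
1457 108
78651 5830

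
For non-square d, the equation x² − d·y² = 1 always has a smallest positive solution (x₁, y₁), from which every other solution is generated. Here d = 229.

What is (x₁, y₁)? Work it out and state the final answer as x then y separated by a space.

d=229: √d = [15; 7,1,1,7,30] (ℓ=5, odd), read p_9/q_9
k=0  a_k=15  p_k/q_k = 15/1
…
k=3  a_k=1  p_k/q_k = 227/15
k=4  a_k=7  p_k/q_k = 1710/113
k=5  a_k=30  p_k/q_k = 51527/3405
k=6  a_k=7  p_k/q_k = 362399/23948
k=7  a_k=1  p_k/q_k = 413926/27353
k=8  a_k=1  p_k/q_k = 776325/51301
k=9  a_k=7  p_k/q_k = 5848201/386460
fundamental: x₁=5848201, y₁=386460  (since 34201454936401 − 229·149351331600 = 1)

5848201 386460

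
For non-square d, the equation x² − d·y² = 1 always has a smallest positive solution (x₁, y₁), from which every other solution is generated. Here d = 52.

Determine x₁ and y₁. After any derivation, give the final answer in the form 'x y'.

√52 → a₀=7, period (4,1,2,1,4,14); ℓ=6 even so k=5
i=0: a=7 ⇒ p=7, q=1
i=1: a=4 ⇒ p=29, q=4
i=2: a=1 ⇒ p=36, q=5
i=3: a=2 ⇒ p=101, q=14
i=4: a=1 ⇒ p=137, q=19
i=5: a=4 ⇒ p=649, q=90
fundamental: x₁=649, y₁=90  (since 421201 − 52·8100 = 1)

649 90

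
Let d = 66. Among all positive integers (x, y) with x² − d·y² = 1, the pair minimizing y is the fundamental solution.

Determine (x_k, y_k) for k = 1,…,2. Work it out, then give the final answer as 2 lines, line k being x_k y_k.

65 8
8449 1040

d=66: √d = [8; 8,16] (ℓ=2, even), read p_1/q_1
a_0=8:  p_0=8·1+0=8,  q_0=8·0+1=1
a_1=8:  p_1=8·8+1=65,  q_1=8·1+0=8
(x₁, y₁) = (65, 8);  65² − 66·8² = 1 ✓
n=2: (65,8)∘(65,8) = (65·65+66·8·8, 65·8+8·65) = (8449,1040)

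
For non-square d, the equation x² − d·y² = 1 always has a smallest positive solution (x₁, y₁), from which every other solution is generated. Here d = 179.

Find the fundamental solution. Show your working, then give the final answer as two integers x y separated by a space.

[13; 2,1,1,1,3,…,1,2,26] for √179; ℓ=14 ⇒ convergent index 13
k=0  a_k=13  p_k/q_k = 13/1
…
k=7  a_k=13  p_k/q_k = 26999/2018
…
k=12  a_k=1  p_k/q_k = 1588459/118727
k=13  a_k=2  p_k/q_k = 4190210/313191
(x₁, y₁) = (4190210, 313191);  4190210² − 179·313191² = 1 ✓

4190210 313191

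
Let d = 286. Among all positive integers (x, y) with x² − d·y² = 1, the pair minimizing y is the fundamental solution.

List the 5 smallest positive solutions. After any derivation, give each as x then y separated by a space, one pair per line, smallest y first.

561835 33222
631317134449 37330564740
709392124465745995 41947235681362578
797122648497793485067201 47134850318039357456520
895702806436806213240996001675 52964017256829337557486465822

[16; 1,10,3,3,2,3,3,10,1,32] for √286; ℓ=10 ⇒ convergent index 9
step 0: (16, 1)  from 16·(1,0) + (0,1)
…
step 2: (186, 11)  from 10·(17,1) + (16,1)
…
step 4: (1911, 113)  from 3·(575,34) + (186,11)
…
step 7: (49703, 2939)  from 3·(15102,893) + (4397,260)
step 8: (512132, 30283)  from 10·(49703,2939) + (15102,893)
step 9: (561835, 33222)  from 1·(512132,30283) + (49703,2939)
→ (561835, 33222).  Check: 561835²=315658567225, 286·33222²=315658567224, difference 1.
(x_2, y_2) = (561835·561835 + 286·33222·33222, 561835·33222 + 33222·561835) = (631317134449, 37330564740)
(x_3, y_3) = (561835·631317134449 + 286·33222·37330564740, 561835·37330564740 + 33222·631317134449) = (709392124465745995, 41947235681362578)
(x_4, y_4) = (561835·709392124465745995 + 286·33222·41947235681362578, 561835·41947235681362578 + 33222·709392124465745995) = (797122648497793485067201, 47134850318039357456520)
(x_5, y_5) = (561835·797122648497793485067201 + 286·33222·47134850318039357456520, 561835·47134850318039357456520 + 33222·797122648497793485067201) = (895702806436806213240996001675, 52964017256829337557486465822)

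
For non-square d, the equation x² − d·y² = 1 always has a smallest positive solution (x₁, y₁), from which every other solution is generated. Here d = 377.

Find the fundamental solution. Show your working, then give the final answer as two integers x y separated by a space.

[19; 2,2,2,38] for √377; ℓ=4 ⇒ convergent index 3
step 0: (19, 1)  from 19·(1,0) + (0,1)
step 1: (39, 2)  from 2·(19,1) + (1,0)
step 2: (97, 5)  from 2·(39,2) + (19,1)
step 3: (233, 12)  from 2·(97,5) + (39,2)
(x₁, y₁) = (233, 12);  233² − 377·12² = 1 ✓

233 12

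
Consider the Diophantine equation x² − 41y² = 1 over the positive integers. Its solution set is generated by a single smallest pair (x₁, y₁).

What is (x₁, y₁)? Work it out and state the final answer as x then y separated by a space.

[6; 2,2,12] for √41; ℓ=3 ⇒ convergent index 5
i=0: a=6 ⇒ p=6, q=1
…
i=2: a=2 ⇒ p=32, q=5
i=3: a=12 ⇒ p=397, q=62
i=4: a=2 ⇒ p=826, q=129
i=5: a=2 ⇒ p=2049, q=320
(x₁, y₁) = (2049, 320);  2049² − 41·320² = 1 ✓

2049 320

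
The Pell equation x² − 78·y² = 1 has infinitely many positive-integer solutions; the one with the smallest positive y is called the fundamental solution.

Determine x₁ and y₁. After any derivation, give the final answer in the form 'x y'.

√78 → a₀=8, period (1,4,1,16); ℓ=4 even so k=3
a_0=8:  p_0=8·1+0=8,  q_0=8·0+1=1
a_1=1:  p_1=1·8+1=9,  q_1=1·1+0=1
a_2=4:  p_2=4·9+8=44,  q_2=4·1+1=5
a_3=1:  p_3=1·44+9=53,  q_3=1·5+1=6
→ (53, 6).  Check: 53²=2809, 78·6²=2808, difference 1.

53 6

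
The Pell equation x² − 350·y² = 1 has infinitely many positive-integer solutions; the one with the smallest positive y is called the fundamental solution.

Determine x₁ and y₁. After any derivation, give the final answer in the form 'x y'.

449 24

d=350: √d = [18; 1,2,2,2,1,36] (ℓ=6, even), read p_5/q_5
i=0: a=18 ⇒ p=18, q=1
i=1: a=1 ⇒ p=19, q=1
…
i=4: a=2 ⇒ p=318, q=17
i=5: a=1 ⇒ p=449, q=24
(x₁, y₁) = (449, 24);  449² − 350·24² = 1 ✓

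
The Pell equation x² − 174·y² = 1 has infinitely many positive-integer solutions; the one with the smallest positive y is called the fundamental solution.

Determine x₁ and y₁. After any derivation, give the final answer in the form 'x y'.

1451 110

√174 = [13; 5,4,5,26, …], period ℓ=4 (even) → k=3
step 0: (13, 1)  from 13·(1,0) + (0,1)
…
step 2: (277, 21)  from 4·(66,5) + (13,1)
step 3: (1451, 110)  from 5·(277,21) + (66,5)
→ (1451, 110).  Check: 1451²=2105401, 174·110²=2105400, difference 1.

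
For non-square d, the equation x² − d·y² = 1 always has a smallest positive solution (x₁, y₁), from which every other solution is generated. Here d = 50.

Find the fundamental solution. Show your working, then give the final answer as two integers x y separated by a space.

√50 → a₀=7, period (14); ℓ=1 odd so k=1
k=0  a_k=7  p_k/q_k = 7/1
k=1  a_k=14  p_k/q_k = 99/14
(x₁, y₁) = (99, 14);  99² − 50·14² = 1 ✓

99 14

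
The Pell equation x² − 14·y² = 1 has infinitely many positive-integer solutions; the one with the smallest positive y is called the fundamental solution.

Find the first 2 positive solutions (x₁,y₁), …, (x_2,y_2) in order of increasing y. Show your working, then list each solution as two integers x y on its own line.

15 4
449 120

[3; 1,2,1,6] for √14; ℓ=4 ⇒ convergent index 3
i=0: a=3 ⇒ p=3, q=1
i=1: a=1 ⇒ p=4, q=1
i=2: a=2 ⇒ p=11, q=3
i=3: a=1 ⇒ p=15, q=4
→ (15, 4).  Check: 15²=225, 14·4²=224, difference 1.
(15+4√14)^2 = 449 + 120√14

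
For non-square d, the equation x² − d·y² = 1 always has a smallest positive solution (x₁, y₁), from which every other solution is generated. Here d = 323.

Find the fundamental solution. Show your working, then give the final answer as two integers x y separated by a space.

√323 → a₀=17, period (1,34); ℓ=2 even so k=1
k=0  a_k=17  p_k/q_k = 17/1
k=1  a_k=1  p_k/q_k = 18/1
fundamental: x₁=18, y₁=1  (since 324 − 323·1 = 1)

18 1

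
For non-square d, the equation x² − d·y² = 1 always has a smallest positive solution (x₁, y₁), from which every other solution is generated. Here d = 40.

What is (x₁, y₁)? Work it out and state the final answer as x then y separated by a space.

19 3

√40 → a₀=6, period (3,12); ℓ=2 even so k=1
i=0: a=6 ⇒ p=6, q=1
i=1: a=3 ⇒ p=19, q=3
(x₁, y₁) = (19, 3);  19² − 40·3² = 1 ✓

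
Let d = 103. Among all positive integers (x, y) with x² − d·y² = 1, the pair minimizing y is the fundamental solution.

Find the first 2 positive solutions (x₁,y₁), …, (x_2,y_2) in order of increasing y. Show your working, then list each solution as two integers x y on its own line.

227528 22419
103537981567 10201900464

d=103: √d = [10; 6,1,2,1,1,9,1,1,2,1,6,20] (ℓ=12, even), read p_11/q_11
i=0: a=10 ⇒ p=10, q=1
…
i=4: a=1 ⇒ p=274, q=27
i=5: a=1 ⇒ p=477, q=47
…
i=9: a=2 ⇒ p=24266, q=2391
i=10: a=1 ⇒ p=33877, q=3338
i=11: a=6 ⇒ p=227528, q=22419
(x₁, y₁) = (227528, 22419);  227528² − 103·22419² = 1 ✓
n=2: (227528,22419)∘(227528,22419) = (227528·227528+103·22419·22419, 227528·22419+22419·227528) = (103537981567,10201900464)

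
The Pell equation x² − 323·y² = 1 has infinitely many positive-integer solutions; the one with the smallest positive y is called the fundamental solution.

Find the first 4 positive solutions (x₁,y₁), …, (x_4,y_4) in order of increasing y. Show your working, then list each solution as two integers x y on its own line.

18 1
647 36
23274 1295
837217 46584

√323 → a₀=17, period (1,34); ℓ=2 even so k=1
k=0  a_k=17  p_k/q_k = 17/1
k=1  a_k=1  p_k/q_k = 18/1
(x₁, y₁) = (18, 1);  18² − 323·1² = 1 ✓
(18+1√323)^2 = 647 + 36√323
(18+1√323)^3 = 23274 + 1295√323
(18+1√323)^4 = 837217 + 46584√323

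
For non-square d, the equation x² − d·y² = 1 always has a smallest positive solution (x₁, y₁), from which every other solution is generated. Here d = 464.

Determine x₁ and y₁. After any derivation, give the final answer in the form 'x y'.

d=464: √d = [21; 1,1,5,1,1,1,5,1,1,42] (ℓ=10, even), read p_9/q_9
step 0: (21, 1)  from 21·(1,0) + (0,1)
step 1: (22, 1)  from 1·(21,1) + (1,0)
step 2: (43, 2)  from 1·(22,1) + (21,1)
…
step 6: (797, 37)  from 1·(517,24) + (280,13)
…
step 8: (5299, 246)  from 1·(4502,209) + (797,37)
step 9: (9801, 455)  from 1·(5299,246) + (4502,209)
fundamental: x₁=9801, y₁=455  (since 96059601 − 464·207025 = 1)

9801 455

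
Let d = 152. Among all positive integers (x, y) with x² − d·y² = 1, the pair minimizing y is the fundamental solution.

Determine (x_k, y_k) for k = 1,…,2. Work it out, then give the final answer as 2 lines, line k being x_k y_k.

d=152: √d = [12; 3,24] (ℓ=2, even), read p_1/q_1
k=0  a_k=12  p_k/q_k = 12/1
k=1  a_k=3  p_k/q_k = 37/3
→ (37, 3).  Check: 37²=1369, 152·3²=1368, difference 1.
(37+3√152)^2 = 2737 + 222√152

37 3
2737 222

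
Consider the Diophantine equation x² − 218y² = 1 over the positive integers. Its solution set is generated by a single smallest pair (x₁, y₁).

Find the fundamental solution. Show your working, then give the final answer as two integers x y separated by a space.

126003 8534

√218 → a₀=14, period (1,3,3,1,28); ℓ=5 odd so k=9
i=0: a=14 ⇒ p=14, q=1
…
i=5: a=28 ⇒ p=7220, q=489
…
i=7: a=3 ⇒ p=29633, q=2007
i=8: a=3 ⇒ p=96370, q=6527
i=9: a=1 ⇒ p=126003, q=8534
→ (126003, 8534).  Check: 126003²=15876756009, 218·8534²=15876756008, difference 1.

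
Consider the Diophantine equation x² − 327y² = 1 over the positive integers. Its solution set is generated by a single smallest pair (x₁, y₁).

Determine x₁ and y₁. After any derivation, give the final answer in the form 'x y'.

[18; 12,36] for √327; ℓ=2 ⇒ convergent index 1
a_0=18:  p_0=18·1+0=18,  q_0=18·0+1=1
a_1=12:  p_1=12·18+1=217,  q_1=12·1+0=12
(x₁, y₁) = (217, 12);  217² − 327·12² = 1 ✓

217 12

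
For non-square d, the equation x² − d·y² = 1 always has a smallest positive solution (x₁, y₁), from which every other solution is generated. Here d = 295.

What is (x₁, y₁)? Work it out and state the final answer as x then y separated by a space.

2024999 117900

d=295: √d = [17; 5,1,2,3,2,6,2,3,2,1,5,34] (ℓ=12, even), read p_11/q_11
k=0  a_k=17  p_k/q_k = 17/1
…
k=3  a_k=2  p_k/q_k = 292/17
k=4  a_k=3  p_k/q_k = 979/57
…
k=6  a_k=6  p_k/q_k = 14479/843
k=7  a_k=2  p_k/q_k = 31208/1817
k=8  a_k=3  p_k/q_k = 108103/6294
k=9  a_k=2  p_k/q_k = 247414/14405
k=10  a_k=1  p_k/q_k = 355517/20699
k=11  a_k=5  p_k/q_k = 2024999/117900
fundamental: x₁=2024999, y₁=117900  (since 4100620950001 − 295·13900410000 = 1)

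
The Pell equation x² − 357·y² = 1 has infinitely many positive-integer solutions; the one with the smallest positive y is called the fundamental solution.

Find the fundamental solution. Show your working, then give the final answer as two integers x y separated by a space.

3401 180

[18; 1,8,2,8,1,36] for √357; ℓ=6 ⇒ convergent index 5
k=0  a_k=18  p_k/q_k = 18/1
…
k=4  a_k=8  p_k/q_k = 3042/161
k=5  a_k=1  p_k/q_k = 3401/180
→ (3401, 180).  Check: 3401²=11566801, 357·180²=11566800, difference 1.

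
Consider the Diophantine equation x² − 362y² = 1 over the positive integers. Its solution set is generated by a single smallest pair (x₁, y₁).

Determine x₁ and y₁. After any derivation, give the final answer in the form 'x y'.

723 38

[19; 38] for √362; ℓ=1 ⇒ convergent index 1
a_0=19:  p_0=19·1+0=19,  q_0=19·0+1=1
a_1=38:  p_1=38·19+1=723,  q_1=38·1+0=38
(x₁, y₁) = (723, 38);  723² − 362·38² = 1 ✓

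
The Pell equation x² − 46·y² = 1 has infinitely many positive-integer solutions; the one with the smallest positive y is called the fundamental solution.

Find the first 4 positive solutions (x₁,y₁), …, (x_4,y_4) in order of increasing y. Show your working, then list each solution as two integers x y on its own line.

√46 = [6; 1,3,1,1,2,6,2,1,1,3,1,12, …], period ℓ=12 (even) → k=11
i=0: a=6 ⇒ p=6, q=1
i=1: a=1 ⇒ p=7, q=1
i=2: a=3 ⇒ p=27, q=4
i=3: a=1 ⇒ p=34, q=5
…
i=5: a=2 ⇒ p=156, q=23
i=6: a=6 ⇒ p=997, q=147
…
i=9: a=1 ⇒ p=5297, q=781
i=10: a=3 ⇒ p=19038, q=2807
i=11: a=1 ⇒ p=24335, q=3588
→ (24335, 3588).  Check: 24335²=592192225, 46·3588²=592192224, difference 1.
(x_2, y_2) = (24335·24335 + 46·3588·3588, 24335·3588 + 3588·24335) = (1184384449, 174627960)
(x_3, y_3) = (24335·1184384449 + 46·3588·174627960, 24335·174627960 + 3588·1184384449) = (57643991108495, 8499142809612)
(x_4, y_4) = (24335·57643991108495 + 46·3588·8499142809612, 24335·8499142809612 + 3588·57643991108495) = (2805533046066067201, 413653280369188080)

24335 3588
1184384449 174627960
57643991108495 8499142809612
2805533046066067201 413653280369188080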